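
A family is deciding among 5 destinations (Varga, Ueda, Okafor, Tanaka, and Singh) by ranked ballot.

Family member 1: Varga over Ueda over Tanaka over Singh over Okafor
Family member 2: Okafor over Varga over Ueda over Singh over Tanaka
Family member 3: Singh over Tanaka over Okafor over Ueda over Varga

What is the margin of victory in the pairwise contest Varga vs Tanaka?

Ballots ranking Varga above Tanaka: 2.
Ballots ranking Tanaka above Varga: 1.
Varga wins 2–1, a margin of 1.

1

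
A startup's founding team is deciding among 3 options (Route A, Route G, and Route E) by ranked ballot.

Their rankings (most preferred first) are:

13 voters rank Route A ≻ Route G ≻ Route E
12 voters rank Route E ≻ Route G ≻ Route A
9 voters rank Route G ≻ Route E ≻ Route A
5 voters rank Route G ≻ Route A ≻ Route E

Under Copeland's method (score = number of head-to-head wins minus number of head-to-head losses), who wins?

Route G

Pairwise results:
  Route A vs Route G: Route G wins 26–13.
  Route A vs Route E: Route E wins 21–18.
  Route G vs Route E: Route G wins 27–12.
Copeland scores (wins − losses):
  Route A: 0 − 2 = -2
  Route G: 2 − 0 = 2
  Route E: 1 − 1 = 0
Route G has the best Copeland score.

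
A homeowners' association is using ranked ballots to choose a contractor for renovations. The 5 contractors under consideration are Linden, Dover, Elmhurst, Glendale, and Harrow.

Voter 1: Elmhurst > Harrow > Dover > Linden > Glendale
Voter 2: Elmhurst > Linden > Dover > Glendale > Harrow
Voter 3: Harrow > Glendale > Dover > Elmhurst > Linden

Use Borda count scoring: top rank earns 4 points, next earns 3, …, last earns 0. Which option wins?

Borda scores:
  Linden: 1 + 3 + 0 = 4
  Dover: 2 + 2 + 2 = 6
  Elmhurst: 4 + 4 + 1 = 9
  Glendale: 0 + 1 + 3 = 4
  Harrow: 3 + 0 + 4 = 7
Elmhurst has the highest total.

Elmhurst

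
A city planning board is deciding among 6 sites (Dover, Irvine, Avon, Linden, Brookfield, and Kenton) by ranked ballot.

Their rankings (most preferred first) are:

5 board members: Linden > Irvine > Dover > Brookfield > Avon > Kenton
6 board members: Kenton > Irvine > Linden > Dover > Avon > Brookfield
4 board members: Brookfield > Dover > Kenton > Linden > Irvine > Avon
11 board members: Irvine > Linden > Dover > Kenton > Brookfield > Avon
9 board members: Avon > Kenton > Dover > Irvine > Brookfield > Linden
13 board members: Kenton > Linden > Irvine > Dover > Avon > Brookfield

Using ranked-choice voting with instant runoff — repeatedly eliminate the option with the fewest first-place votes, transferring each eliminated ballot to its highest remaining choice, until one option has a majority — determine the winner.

Kenton

Round 1: Kenton 19, Irvine 11, Avon 9, Linden 5, Brookfield 4, Dover 0. Dover has the fewest and is eliminated.
Round 2: Kenton 19, Irvine 11, Avon 9, Linden 5, Brookfield 4. Brookfield has the fewest and is eliminated.
Round 3: Kenton 23, Irvine 11, Avon 9, Linden 5. Linden has the fewest and is eliminated.
Round 4: Kenton 23, Irvine 16, Avon 9. Avon has the fewest and is eliminated.
Round 5: Kenton 32, Irvine 16. Kenton has a majority.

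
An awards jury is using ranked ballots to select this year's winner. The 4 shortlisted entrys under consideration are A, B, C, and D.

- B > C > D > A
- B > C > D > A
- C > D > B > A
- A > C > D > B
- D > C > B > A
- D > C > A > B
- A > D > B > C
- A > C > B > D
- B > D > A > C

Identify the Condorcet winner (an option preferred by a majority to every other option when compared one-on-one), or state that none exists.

Head-to-head results (9 voters total):
A vs B: B wins 5–4.
A vs C: C wins 5–4.
A vs D: D wins 6–3.
B vs C: C wins 5–4.
B vs D: D wins 5–4.
C vs D: C wins 5–4.
C beats each rival — A (5–4), B (5–4), D (5–4) — so C is the Condorcet winner.

C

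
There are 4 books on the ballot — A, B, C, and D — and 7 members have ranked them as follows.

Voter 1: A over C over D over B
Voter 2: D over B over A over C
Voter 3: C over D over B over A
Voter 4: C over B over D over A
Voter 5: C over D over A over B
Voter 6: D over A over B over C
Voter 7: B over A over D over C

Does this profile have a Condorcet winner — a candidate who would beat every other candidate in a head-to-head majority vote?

No

Head-to-head results (7 voters total):
A vs B: B wins 4–3.
A vs C: A wins 4–3.
A vs D: D wins 5–2.
B vs C: C wins 4–3.
B vs D: D wins 5–2.
C vs D: C wins 4–3.
No candidate beats all others: A beats C beats B beats A, a majority cycle.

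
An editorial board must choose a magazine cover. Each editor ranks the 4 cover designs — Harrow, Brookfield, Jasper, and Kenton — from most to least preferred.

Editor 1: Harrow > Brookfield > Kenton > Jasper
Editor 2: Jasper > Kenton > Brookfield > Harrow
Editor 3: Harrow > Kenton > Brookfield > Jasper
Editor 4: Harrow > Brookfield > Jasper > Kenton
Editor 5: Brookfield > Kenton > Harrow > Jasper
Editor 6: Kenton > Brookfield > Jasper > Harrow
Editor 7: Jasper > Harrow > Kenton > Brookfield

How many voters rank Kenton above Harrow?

3

Ballots ranking Kenton above Harrow: 3.
Ballots ranking Harrow above Kenton: 4.
So 3 of 7 voters prefer Kenton to Harrow.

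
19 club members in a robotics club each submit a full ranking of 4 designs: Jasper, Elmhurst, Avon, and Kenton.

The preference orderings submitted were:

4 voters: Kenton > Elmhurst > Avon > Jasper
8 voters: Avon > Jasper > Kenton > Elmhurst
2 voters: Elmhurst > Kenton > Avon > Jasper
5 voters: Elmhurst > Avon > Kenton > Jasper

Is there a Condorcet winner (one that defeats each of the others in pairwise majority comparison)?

Head-to-head results (19 voters total):
Jasper vs Elmhurst: Elmhurst wins 11–8.
Jasper vs Avon: Avon wins 19–0.
Jasper vs Kenton: Kenton wins 11–8.
Elmhurst vs Avon: Elmhurst wins 11–8.
Elmhurst vs Kenton: Kenton wins 12–7.
Avon vs Kenton: Avon wins 13–6.
No candidate beats all others: Elmhurst beats Avon beats Kenton beats Elmhurst, a majority cycle.

No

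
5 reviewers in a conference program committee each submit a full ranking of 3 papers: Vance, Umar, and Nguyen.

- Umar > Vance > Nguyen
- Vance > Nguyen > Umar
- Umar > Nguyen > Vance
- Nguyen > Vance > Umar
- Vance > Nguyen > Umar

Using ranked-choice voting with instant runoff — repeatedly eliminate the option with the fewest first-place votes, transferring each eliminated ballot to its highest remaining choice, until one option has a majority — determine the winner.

Vance

Round 1: Vance 2, Umar 2, Nguyen 1. Nguyen has the fewest and is eliminated.
Round 2: Vance 3, Umar 2. Vance has a majority.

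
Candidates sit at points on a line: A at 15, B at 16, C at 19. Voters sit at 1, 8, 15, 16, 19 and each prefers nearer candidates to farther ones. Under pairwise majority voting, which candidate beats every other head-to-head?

A

With single-peaked preferences on a line, the Condorcet winner is the candidate closest to the median voter.
The median voter (position 15) is closest to A at 15.
Check: A vs C — voters closer to A: 4 of 5.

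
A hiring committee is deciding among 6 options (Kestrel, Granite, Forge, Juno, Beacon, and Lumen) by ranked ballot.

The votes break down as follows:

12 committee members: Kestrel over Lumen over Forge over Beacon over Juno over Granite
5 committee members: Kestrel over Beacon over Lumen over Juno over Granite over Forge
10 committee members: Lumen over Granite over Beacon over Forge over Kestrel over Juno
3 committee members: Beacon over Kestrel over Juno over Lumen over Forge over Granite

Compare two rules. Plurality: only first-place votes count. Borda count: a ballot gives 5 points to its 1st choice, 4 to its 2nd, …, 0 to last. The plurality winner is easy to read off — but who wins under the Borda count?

Lumen

Plurality first-place counts: Kestrel 17, Granite 0, Forge 0, Juno 0, Beacon 3, Lumen 10 → Kestrel.
Borda totals: Kestrel 107, Granite 45, Forge 59, Juno 31, Beacon 89, Lumen 119 → Lumen.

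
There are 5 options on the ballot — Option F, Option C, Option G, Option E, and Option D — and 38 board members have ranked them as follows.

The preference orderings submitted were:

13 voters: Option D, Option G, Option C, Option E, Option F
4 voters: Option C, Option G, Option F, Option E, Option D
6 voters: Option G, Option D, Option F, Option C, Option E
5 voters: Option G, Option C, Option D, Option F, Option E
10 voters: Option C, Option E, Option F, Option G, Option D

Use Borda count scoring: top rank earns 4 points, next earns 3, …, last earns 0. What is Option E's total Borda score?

Borda scores:
  Option F: 13·0 + 4·2 + 6·2 + 5·1 + 10·2 = 45
  Option C: 13·2 + 4·4 + 6·1 + 5·3 + 10·4 = 103
  Option G: 13·3 + 4·3 + 6·4 + 5·4 + 10·1 = 105
  Option E: 13·1 + 4·1 + 6·0 + 5·0 + 10·3 = 47
  Option D: 13·4 + 4·0 + 6·3 + 5·2 + 10·0 = 80

47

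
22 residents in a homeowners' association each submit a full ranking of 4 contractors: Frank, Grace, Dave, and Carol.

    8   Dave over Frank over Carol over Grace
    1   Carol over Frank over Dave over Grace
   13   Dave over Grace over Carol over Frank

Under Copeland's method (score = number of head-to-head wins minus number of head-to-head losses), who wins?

Pairwise results:
  Frank vs Grace: Grace wins 13–9.
  Frank vs Dave: Dave wins 21–1.
  Frank vs Carol: Carol wins 14–8.
  Grace vs Dave: Dave wins 22–0.
  Grace vs Carol: Grace wins 13–9.
  Dave vs Carol: Dave wins 21–1.
Copeland scores (wins − losses):
  Frank: 0 − 3 = -3
  Grace: 2 − 1 = 1
  Dave: 3 − 0 = 3
  Carol: 1 − 2 = -1
Dave has the best Copeland score.

Dave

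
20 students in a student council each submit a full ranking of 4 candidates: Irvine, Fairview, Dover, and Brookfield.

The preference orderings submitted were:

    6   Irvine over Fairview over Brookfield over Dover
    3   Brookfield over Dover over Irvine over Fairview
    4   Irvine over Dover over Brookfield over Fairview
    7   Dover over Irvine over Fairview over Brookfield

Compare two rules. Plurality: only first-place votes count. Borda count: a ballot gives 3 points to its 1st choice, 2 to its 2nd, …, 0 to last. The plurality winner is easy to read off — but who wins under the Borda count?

Plurality first-place counts: Irvine 10, Fairview 0, Dover 7, Brookfield 3 → Irvine.
Borda totals: Irvine 47, Fairview 19, Dover 35, Brookfield 19 → Irvine.

Irvine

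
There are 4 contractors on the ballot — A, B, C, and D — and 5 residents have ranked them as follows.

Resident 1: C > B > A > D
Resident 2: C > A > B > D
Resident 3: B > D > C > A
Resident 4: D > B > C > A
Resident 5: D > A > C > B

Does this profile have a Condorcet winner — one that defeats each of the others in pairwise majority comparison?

Head-to-head results (5 voters total):
A vs B: B wins 3–2.
A vs C: C wins 4–1.
A vs D: D wins 3–2.
B vs C: C wins 3–2.
B vs D: B wins 3–2.
C vs D: D wins 3–2.
No candidate beats all others: B beats D beats C beats B, a majority cycle.

No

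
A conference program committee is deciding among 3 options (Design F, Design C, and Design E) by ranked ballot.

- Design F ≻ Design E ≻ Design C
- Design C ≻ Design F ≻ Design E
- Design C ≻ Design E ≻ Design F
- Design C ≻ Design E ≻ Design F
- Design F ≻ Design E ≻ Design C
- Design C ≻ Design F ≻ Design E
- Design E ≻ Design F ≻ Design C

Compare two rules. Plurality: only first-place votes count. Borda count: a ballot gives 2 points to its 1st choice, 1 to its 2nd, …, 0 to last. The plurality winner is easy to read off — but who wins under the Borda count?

Plurality first-place counts: Design F 2, Design C 4, Design E 1 → Design C.
Borda totals: Design F 7, Design C 8, Design E 6 → Design C.

Design C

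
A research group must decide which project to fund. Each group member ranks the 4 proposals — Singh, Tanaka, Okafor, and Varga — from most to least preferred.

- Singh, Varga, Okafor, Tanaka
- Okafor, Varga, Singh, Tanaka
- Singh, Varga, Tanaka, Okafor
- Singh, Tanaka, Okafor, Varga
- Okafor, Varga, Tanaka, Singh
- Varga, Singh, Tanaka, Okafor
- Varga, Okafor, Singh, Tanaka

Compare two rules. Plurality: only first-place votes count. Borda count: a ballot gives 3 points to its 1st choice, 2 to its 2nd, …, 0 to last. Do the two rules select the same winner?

Plurality first-place counts: Singh 3, Tanaka 0, Okafor 2, Varga 2 → Singh.
Borda totals: Singh 13, Tanaka 5, Okafor 10, Varga 14 → Varga.
The two rules disagree: plurality picks Singh, Borda picks Varga.

No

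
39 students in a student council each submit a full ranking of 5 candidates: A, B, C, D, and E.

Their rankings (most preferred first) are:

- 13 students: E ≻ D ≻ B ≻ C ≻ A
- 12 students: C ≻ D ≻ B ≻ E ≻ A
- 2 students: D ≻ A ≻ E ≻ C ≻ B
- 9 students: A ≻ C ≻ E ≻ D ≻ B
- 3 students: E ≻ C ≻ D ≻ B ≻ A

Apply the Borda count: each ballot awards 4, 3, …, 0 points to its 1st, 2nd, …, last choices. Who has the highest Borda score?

C

Borda scores:
  A: 13·0 + 12·0 + 2·3 + 9·4 + 3·0 = 42
  B: 13·2 + 12·2 + 2·0 + 9·0 + 3·1 = 53
  C: 13·1 + 12·4 + 2·1 + 9·3 + 3·3 = 99
  D: 13·3 + 12·3 + 2·4 + 9·1 + 3·2 = 98
  E: 13·4 + 12·1 + 2·2 + 9·2 + 3·4 = 98
C has the highest total.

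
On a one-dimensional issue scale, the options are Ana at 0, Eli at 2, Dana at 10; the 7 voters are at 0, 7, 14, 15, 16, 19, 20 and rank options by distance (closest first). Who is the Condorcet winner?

Dana

With single-peaked preferences on a line, the Condorcet winner is the candidate closest to the median voter.
The median voter (position 15) is closest to Dana at 10.
Check: Dana vs Eli — voters closer to Dana: 6 of 7.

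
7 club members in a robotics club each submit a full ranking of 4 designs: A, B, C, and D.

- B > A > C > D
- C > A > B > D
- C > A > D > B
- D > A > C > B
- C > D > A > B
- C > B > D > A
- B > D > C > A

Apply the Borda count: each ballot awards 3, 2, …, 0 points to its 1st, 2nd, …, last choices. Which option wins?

Borda scores:
  A: 2 + 2 + 2 + 2 + 1 + 0 + 0 = 9
  B: 3 + 1 + 0 + 0 + 0 + 2 + 3 = 9
  C: 1 + 3 + 3 + 1 + 3 + 3 + 1 = 15
  D: 0 + 0 + 1 + 3 + 2 + 1 + 2 = 9
C has the highest total.

C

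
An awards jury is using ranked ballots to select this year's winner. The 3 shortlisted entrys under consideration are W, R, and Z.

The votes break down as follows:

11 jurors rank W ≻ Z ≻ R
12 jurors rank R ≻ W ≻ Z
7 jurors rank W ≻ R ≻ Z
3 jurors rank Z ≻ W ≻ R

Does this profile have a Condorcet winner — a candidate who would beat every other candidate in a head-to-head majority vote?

Head-to-head results (33 voters total):
W vs R: W wins 21–12.
W vs Z: W wins 30–3.
R vs Z: R wins 19–14.
W beats each rival — R (21–12), Z (30–3) — so W is the Condorcet winner.

Yes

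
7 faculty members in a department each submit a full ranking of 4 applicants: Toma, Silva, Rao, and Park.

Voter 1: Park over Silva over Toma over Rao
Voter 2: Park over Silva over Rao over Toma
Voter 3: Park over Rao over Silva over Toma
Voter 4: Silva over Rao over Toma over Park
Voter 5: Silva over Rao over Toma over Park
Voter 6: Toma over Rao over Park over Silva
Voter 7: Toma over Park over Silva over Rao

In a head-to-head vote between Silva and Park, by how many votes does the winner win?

3

Ballots ranking Silva above Park: 2.
Ballots ranking Park above Silva: 5.
Park wins 5–2, a margin of 3.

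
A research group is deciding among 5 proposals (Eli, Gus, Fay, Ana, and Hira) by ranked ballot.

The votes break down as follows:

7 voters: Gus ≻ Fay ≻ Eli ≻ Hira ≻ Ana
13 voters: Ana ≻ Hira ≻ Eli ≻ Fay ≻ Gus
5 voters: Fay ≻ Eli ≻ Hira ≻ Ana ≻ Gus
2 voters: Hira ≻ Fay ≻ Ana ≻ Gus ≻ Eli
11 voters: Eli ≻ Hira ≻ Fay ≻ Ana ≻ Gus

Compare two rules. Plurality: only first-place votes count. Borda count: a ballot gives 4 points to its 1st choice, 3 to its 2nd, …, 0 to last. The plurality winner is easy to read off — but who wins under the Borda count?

Plurality first-place counts: Eli 11, Gus 7, Fay 5, Ana 13, Hira 2 → Ana.
Borda totals: Eli 99, Gus 30, Fay 82, Ana 72, Hira 97 → Eli.

Eli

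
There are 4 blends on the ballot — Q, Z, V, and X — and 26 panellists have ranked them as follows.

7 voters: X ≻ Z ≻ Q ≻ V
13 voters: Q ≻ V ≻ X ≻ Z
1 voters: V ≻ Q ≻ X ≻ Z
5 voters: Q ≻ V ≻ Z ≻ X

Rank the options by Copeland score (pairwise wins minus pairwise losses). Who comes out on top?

Q

Pairwise results:
  Q vs Z: Q wins 19–7.
  Q vs V: Q wins 25–1.
  Q vs X: Q wins 19–7.
  Z vs V: V wins 19–7.
  Z vs X: X wins 21–5.
  V vs X: V wins 19–7.
Copeland scores (wins − losses):
  Q: 3 − 0 = 3
  Z: 0 − 3 = -3
  V: 2 − 1 = 1
  X: 1 − 2 = -1
Q has the best Copeland score.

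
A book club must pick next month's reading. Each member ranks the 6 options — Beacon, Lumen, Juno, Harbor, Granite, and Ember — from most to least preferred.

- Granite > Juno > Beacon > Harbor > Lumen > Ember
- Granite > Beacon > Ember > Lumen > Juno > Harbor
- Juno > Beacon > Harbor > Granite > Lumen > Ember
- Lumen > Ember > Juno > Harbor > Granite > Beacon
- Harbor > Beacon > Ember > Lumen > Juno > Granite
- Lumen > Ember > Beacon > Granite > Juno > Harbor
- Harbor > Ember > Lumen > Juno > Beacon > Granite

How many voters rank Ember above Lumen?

Ballots ranking Ember above Lumen: 3.
Ballots ranking Lumen above Ember: 4.
So 3 of 7 voters prefer Ember to Lumen.

3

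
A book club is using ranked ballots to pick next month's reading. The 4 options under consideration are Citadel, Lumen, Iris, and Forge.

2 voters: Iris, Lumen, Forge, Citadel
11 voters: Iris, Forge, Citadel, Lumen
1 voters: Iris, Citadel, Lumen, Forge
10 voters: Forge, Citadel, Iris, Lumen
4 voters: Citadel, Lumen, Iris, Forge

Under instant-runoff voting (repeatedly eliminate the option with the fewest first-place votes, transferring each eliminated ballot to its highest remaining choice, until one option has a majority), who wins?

Round 1: Iris 14, Forge 10, Citadel 4, Lumen 0. Lumen has the fewest and is eliminated.
Round 2: Iris 14, Forge 10, Citadel 4. Citadel has the fewest and is eliminated.
Round 3: Iris 18, Forge 10. Iris has a majority.

Iris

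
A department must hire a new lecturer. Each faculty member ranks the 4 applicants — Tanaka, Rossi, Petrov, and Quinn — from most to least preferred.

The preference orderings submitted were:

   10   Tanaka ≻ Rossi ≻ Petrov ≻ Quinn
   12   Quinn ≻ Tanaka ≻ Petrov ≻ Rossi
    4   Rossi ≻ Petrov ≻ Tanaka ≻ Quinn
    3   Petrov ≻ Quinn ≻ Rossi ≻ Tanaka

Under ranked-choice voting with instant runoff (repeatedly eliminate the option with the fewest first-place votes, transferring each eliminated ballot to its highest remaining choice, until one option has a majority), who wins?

Round 1: Quinn 12, Tanaka 10, Rossi 4, Petrov 3. Petrov has the fewest and is eliminated.
Round 2: Quinn 15, Tanaka 10, Rossi 4. Quinn has a majority.

Quinn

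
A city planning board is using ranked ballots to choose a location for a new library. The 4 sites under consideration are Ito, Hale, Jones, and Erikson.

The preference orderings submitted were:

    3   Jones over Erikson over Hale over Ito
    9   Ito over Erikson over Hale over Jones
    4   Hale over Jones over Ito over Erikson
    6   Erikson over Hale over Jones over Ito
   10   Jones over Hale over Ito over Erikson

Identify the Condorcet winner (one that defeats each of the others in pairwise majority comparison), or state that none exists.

There is no Condorcet winner

Head-to-head results (32 voters total):
Ito vs Hale: Hale wins 23–9.
Ito vs Jones: Jones wins 23–9.
Ito vs Erikson: Ito wins 23–9.
Hale vs Jones: Hale wins 19–13.
Hale vs Erikson: Erikson wins 18–14.
Jones vs Erikson: Jones wins 17–15.
No candidate beats all others: Ito beats Erikson beats Hale beats Ito, a majority cycle.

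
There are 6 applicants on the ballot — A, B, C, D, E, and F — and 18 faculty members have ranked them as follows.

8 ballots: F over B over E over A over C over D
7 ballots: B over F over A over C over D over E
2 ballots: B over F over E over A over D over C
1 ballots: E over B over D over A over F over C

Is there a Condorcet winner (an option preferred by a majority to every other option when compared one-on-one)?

Head-to-head results (18 voters total):
A vs B: B wins 18–0.
A vs C: A wins 18–0.
A vs D: A wins 17–1.
A vs E: E wins 11–7.
A vs F: F wins 17–1.
B vs C: B wins 18–0.
B vs D: B wins 18–0.
B vs E: B wins 17–1.
B vs F: B wins 10–8.
C vs D: C wins 15–3.
C vs E: E wins 11–7.
C vs F: F wins 18–0.
D vs E: E wins 11–7.
D vs F: F wins 17–1.
E vs F: F wins 17–1.
B beats each rival — A (18–0), C (18–0), D (18–0), E (17–1), F (10–8) — so B is the Condorcet winner.

Yes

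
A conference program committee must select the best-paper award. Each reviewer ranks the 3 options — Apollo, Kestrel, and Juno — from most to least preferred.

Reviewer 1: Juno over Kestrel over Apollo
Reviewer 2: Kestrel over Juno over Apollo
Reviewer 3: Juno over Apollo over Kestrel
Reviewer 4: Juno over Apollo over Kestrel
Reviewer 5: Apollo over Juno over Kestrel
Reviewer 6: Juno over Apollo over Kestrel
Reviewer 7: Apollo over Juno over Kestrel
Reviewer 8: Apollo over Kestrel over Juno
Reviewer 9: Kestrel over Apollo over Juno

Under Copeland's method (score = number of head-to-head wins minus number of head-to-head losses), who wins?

Pairwise results:
  Apollo vs Kestrel: Apollo wins 6–3.
  Apollo vs Juno: Juno wins 5–4.
  Kestrel vs Juno: Juno wins 6–3.
Copeland scores (wins − losses):
  Apollo: 1 − 1 = 0
  Kestrel: 0 − 2 = -2
  Juno: 2 − 0 = 2
Juno has the best Copeland score.

Juno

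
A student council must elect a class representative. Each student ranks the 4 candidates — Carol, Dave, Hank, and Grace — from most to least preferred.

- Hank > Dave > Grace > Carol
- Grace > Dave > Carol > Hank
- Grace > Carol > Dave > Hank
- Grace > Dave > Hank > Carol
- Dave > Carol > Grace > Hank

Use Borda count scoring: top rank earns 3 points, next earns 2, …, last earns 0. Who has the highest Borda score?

Grace

Borda scores:
  Carol: 0 + 1 + 2 + 0 + 2 = 5
  Dave: 2 + 2 + 1 + 2 + 3 = 10
  Hank: 3 + 0 + 0 + 1 + 0 = 4
  Grace: 1 + 3 + 3 + 3 + 1 = 11
Grace has the highest total.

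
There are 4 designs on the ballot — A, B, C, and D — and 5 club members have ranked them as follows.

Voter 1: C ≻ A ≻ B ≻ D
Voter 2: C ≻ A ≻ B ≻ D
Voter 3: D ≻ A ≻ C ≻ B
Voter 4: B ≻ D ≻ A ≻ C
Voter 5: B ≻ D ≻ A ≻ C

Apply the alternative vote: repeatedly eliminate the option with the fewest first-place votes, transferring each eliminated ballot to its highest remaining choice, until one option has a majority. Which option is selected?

C

Round 1: B 2, C 2, D 1, A 0. A has the fewest and is eliminated.
Round 2: B 2, C 2, D 1. D has the fewest and is eliminated.
Round 3: C 3, B 2. C has a majority.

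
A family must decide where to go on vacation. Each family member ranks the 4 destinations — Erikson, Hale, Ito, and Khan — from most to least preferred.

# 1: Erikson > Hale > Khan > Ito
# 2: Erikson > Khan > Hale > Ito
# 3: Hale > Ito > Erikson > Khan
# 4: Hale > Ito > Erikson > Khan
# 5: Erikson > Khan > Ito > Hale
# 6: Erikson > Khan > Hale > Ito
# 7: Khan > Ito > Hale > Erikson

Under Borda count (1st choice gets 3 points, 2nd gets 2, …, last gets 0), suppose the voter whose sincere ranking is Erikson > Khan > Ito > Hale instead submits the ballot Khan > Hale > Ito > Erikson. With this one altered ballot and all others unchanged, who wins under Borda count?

Hale

Borda totals with the altered ballot: Erikson 11, Hale 13, Ito 7, Khan 11.
The switch changes the winner from Erikson to Hale.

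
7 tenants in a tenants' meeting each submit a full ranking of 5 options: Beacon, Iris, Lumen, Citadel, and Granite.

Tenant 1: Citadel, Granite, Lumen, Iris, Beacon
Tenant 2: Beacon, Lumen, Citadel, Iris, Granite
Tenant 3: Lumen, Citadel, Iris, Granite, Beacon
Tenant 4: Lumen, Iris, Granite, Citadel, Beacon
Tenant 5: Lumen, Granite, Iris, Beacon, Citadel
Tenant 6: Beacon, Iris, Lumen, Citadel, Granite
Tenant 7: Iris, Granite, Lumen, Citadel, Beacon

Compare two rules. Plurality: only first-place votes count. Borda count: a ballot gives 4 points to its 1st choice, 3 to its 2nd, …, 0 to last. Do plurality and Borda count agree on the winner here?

Yes

Plurality first-place counts: Beacon 2, Iris 1, Lumen 3, Citadel 1, Granite 0 → Lumen.
Borda totals: Beacon 9, Iris 16, Lumen 21, Citadel 12, Granite 12 → Lumen.
The two rules agree on Lumen.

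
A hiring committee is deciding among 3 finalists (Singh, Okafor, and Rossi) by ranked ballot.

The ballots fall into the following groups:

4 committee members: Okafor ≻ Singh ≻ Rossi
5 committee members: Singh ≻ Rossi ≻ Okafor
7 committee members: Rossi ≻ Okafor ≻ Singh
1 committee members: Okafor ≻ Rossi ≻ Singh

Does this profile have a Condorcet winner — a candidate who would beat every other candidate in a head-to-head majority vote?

Head-to-head results (17 voters total):
Singh vs Okafor: Okafor wins 12–5.
Singh vs Rossi: Singh wins 9–8.
Okafor vs Rossi: Rossi wins 12–5.
No candidate beats all others: Singh beats Rossi beats Okafor beats Singh, a majority cycle.

No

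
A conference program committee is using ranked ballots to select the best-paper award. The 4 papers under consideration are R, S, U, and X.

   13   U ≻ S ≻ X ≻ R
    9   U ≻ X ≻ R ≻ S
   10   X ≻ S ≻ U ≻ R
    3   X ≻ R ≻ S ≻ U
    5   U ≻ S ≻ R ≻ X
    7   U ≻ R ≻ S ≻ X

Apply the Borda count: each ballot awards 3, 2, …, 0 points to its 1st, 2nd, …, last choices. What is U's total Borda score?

112

Borda scores:
  R: 13·0 + 9·1 + 10·0 + 3·2 + 5·1 + 7·2 = 34
  S: 13·2 + 9·0 + 10·2 + 3·1 + 5·2 + 7·1 = 66
  U: 13·3 + 9·3 + 10·1 + 3·0 + 5·3 + 7·3 = 112
  X: 13·1 + 9·2 + 10·3 + 3·3 + 5·0 + 7·0 = 70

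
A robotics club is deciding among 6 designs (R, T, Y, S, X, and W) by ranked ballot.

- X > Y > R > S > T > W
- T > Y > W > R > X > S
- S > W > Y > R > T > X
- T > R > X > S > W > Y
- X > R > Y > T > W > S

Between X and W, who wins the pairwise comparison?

Ballots ranking X above W: 3.
Ballots ranking W above X: 2.
X wins the head-to-head, 3–2.

X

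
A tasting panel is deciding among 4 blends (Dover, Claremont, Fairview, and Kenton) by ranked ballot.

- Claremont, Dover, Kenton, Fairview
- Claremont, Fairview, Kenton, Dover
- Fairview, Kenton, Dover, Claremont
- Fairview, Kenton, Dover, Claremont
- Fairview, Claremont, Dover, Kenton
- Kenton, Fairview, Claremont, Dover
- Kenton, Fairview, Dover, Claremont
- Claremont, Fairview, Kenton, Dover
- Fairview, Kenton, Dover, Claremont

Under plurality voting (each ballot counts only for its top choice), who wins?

Fairview

First-place vote totals:
  Dover: 0
  Claremont: 3
  Fairview: 4
  Kenton: 2
Fairview has the most first-place votes.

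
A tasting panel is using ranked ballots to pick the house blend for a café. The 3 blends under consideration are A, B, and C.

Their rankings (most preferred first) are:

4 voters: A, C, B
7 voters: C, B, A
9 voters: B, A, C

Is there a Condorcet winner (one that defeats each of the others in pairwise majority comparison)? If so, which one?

Head-to-head results (20 voters total):
A vs B: B wins 16–4.
A vs C: A wins 13–7.
B vs C: C wins 11–9.
No candidate beats all others: A beats C beats B beats A, a majority cycle.

There is no Condorcet winner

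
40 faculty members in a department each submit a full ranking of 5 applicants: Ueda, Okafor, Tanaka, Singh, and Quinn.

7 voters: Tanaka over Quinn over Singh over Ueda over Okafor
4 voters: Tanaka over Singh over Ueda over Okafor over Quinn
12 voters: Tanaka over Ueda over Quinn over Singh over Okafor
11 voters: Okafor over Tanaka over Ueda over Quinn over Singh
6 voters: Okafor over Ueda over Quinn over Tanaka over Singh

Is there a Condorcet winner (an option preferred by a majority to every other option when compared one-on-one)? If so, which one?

Head-to-head results (40 voters total):
Ueda vs Okafor: Ueda wins 23–17.
Ueda vs Tanaka: Tanaka wins 34–6.
Ueda vs Singh: Ueda wins 29–11.
Ueda vs Quinn: Ueda wins 33–7.
Okafor vs Tanaka: Tanaka wins 23–17.
Okafor vs Singh: Singh wins 23–17.
Okafor vs Quinn: Okafor wins 21–19.
Tanaka vs Singh: Tanaka wins 40–0.
Tanaka vs Quinn: Tanaka wins 34–6.
Singh vs Quinn: Quinn wins 36–4.
Tanaka beats each rival — Ueda (34–6), Okafor (23–17), Singh (40–0), Quinn (34–6) — so Tanaka is the Condorcet winner.

Tanaka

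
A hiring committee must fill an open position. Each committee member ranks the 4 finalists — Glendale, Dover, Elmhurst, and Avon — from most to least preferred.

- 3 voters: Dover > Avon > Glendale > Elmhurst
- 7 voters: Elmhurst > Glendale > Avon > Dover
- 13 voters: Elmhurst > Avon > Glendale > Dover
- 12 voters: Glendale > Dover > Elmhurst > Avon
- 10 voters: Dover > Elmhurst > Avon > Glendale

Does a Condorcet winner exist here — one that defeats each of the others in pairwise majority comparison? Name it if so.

Head-to-head results (45 voters total):
Glendale vs Dover: Glendale wins 32–13.
Glendale vs Elmhurst: Elmhurst wins 30–15.
Glendale vs Avon: Avon wins 26–19.
Dover vs Elmhurst: Dover wins 25–20.
Dover vs Avon: Dover wins 25–20.
Elmhurst vs Avon: Elmhurst wins 42–3.
No candidate beats all others: Glendale beats Dover beats Elmhurst beats Glendale, a majority cycle.

No Condorcet winner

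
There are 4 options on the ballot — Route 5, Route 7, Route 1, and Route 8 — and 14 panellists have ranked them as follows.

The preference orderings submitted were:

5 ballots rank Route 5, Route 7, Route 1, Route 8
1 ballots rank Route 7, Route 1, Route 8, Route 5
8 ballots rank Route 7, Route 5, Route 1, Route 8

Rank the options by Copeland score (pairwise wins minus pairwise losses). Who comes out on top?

Route 7

Pairwise results:
  Route 5 vs Route 7: Route 7 wins 9–5.
  Route 5 vs Route 1: Route 5 wins 13–1.
  Route 5 vs Route 8: Route 5 wins 13–1.
  Route 7 vs Route 1: Route 7 wins 14–0.
  Route 7 vs Route 8: Route 7 wins 14–0.
  Route 1 vs Route 8: Route 1 wins 14–0.
Copeland scores (wins − losses):
  Route 5: 2 − 1 = 1
  Route 7: 3 − 0 = 3
  Route 1: 1 − 2 = -1
  Route 8: 0 − 3 = -3
Route 7 has the best Copeland score.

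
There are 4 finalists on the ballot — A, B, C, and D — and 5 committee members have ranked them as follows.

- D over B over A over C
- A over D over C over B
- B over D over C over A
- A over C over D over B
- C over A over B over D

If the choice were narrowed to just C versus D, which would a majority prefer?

D

Ballots ranking C above D: 2.
Ballots ranking D above C: 3.
D wins the head-to-head, 3–2.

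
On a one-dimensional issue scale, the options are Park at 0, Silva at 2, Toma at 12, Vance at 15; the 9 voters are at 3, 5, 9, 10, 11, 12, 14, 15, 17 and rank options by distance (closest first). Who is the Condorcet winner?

With single-peaked preferences on a line, the Condorcet winner is the candidate closest to the median voter.
The median voter (position 11) is closest to Toma at 12.
Check: Toma vs Park — voters closer to Toma: 7 of 9.

Toma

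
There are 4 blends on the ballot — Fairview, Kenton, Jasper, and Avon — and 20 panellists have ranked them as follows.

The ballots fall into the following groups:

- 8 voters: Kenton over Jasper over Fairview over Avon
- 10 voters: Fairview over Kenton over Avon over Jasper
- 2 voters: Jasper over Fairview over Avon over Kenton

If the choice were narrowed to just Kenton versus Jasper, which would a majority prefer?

Ballots ranking Kenton above Jasper: 8+10 = 18.
Ballots ranking Jasper above Kenton: 2.
Kenton wins the head-to-head, 18–2.

Kenton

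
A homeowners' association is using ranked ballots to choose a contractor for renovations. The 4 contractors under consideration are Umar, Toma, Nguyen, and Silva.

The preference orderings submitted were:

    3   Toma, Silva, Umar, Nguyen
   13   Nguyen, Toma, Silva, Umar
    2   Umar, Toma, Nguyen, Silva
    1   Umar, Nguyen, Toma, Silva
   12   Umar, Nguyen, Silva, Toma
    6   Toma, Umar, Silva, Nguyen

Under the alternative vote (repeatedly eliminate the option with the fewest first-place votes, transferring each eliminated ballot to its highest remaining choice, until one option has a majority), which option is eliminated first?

Silva

Round 1: Umar 15, Nguyen 13, Toma 9, Silva 0. Silva has the fewest and is eliminated.
Round 2: Umar 15, Nguyen 13, Toma 9. Toma has the fewest and is eliminated.
Round 3: Umar 24, Nguyen 13. Umar has a majority.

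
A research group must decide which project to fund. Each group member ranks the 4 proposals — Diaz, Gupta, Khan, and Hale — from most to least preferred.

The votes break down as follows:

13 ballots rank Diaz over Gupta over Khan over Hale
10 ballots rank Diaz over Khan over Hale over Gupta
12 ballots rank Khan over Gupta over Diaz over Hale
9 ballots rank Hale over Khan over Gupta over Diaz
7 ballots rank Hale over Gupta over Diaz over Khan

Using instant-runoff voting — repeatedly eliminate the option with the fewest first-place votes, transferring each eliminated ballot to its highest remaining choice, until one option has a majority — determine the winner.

Round 1: Diaz 23, Hale 16, Khan 12, Gupta 0. Gupta has the fewest and is eliminated.
Round 2: Diaz 23, Hale 16, Khan 12. Khan has the fewest and is eliminated.
Round 3: Diaz 35, Hale 16. Diaz has a majority.

Diaz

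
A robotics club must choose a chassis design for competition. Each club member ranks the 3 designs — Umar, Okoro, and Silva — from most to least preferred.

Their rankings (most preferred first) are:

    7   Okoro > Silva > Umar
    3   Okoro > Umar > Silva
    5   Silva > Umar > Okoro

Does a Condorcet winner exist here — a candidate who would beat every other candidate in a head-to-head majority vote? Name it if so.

Okoro

Head-to-head results (15 voters total):
Umar vs Okoro: Okoro wins 10–5.
Umar vs Silva: Silva wins 12–3.
Okoro vs Silva: Okoro wins 10–5.
Okoro beats each rival — Umar (10–5), Silva (10–5) — so Okoro is the Condorcet winner.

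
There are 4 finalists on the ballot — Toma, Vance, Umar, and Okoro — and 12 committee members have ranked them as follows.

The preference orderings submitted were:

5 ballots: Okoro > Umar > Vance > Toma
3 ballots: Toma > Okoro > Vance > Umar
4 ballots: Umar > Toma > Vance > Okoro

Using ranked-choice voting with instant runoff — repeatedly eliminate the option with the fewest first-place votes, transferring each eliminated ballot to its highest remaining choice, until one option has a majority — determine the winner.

Round 1: Okoro 5, Umar 4, Toma 3, Vance 0. Vance has the fewest and is eliminated.
Round 2: Okoro 5, Umar 4, Toma 3. Toma has the fewest and is eliminated.
Round 3: Okoro 8, Umar 4. Okoro has a majority.

Okoro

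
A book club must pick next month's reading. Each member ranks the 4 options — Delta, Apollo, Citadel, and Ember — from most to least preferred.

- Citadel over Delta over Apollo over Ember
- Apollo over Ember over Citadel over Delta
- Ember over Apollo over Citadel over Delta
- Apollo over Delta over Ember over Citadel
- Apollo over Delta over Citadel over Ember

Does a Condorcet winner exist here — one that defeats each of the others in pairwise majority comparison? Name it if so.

Head-to-head results (5 voters total):
Delta vs Apollo: Apollo wins 4–1.
Delta vs Citadel: Citadel wins 3–2.
Delta vs Ember: Delta wins 3–2.
Apollo vs Citadel: Apollo wins 4–1.
Apollo vs Ember: Apollo wins 4–1.
Citadel vs Ember: Ember wins 3–2.
Apollo beats each rival — Delta (4–1), Citadel (4–1), Ember (4–1) — so Apollo is the Condorcet winner.

Apollo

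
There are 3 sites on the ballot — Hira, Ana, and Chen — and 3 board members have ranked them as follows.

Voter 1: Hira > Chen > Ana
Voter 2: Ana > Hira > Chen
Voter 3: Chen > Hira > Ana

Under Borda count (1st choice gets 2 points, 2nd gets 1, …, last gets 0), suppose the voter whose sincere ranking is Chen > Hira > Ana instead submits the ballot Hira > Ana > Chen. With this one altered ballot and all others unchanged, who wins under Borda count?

Hira

Borda totals with the altered ballot: Hira 5, Ana 3, Chen 1.
The winner is unchanged: still Hira.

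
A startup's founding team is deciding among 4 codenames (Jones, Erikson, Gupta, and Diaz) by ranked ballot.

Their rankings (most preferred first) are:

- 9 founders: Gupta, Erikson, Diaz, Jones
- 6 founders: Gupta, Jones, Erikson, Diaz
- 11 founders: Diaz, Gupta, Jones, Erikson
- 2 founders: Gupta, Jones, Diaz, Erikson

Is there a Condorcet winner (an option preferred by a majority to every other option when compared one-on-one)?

Yes

Head-to-head results (28 voters total):
Jones vs Erikson: Jones wins 19–9.
Jones vs Gupta: Gupta wins 28–0.
Jones vs Diaz: Diaz wins 20–8.
Erikson vs Gupta: Gupta wins 28–0.
Erikson vs Diaz: Erikson wins 15–13.
Gupta vs Diaz: Gupta wins 17–11.
Gupta beats each rival — Jones (28–0), Erikson (28–0), Diaz (17–11) — so Gupta is the Condorcet winner.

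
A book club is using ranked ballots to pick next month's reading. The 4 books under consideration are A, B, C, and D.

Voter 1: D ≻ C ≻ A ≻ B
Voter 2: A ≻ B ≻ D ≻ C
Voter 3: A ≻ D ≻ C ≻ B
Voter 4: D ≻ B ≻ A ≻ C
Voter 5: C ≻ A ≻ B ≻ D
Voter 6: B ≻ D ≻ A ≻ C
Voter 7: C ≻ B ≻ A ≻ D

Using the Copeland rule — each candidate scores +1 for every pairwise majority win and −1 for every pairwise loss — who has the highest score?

A

Pairwise results:
  A vs B: A wins 4–3.
  A vs C: A wins 4–3.
  A vs D: A wins 4–3.
  B vs C: C wins 4–3.
  B vs D: B wins 4–3.
  C vs D: D wins 5–2.
Copeland scores (wins − losses):
  A: 3 − 0 = 3
  B: 1 − 2 = -1
  C: 1 − 2 = -1
  D: 1 − 2 = -1
A has the best Copeland score.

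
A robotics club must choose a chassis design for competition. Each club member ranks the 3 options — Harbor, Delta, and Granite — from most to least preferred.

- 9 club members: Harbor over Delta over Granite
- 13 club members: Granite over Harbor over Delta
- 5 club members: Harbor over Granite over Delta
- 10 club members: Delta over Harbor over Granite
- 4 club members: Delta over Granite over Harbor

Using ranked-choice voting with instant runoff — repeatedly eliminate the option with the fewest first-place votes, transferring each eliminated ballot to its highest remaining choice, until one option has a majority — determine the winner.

Harbor

Round 1: Harbor 14, Delta 14, Granite 13. Granite has the fewest and is eliminated.
Round 2: Harbor 27, Delta 14. Harbor has a majority.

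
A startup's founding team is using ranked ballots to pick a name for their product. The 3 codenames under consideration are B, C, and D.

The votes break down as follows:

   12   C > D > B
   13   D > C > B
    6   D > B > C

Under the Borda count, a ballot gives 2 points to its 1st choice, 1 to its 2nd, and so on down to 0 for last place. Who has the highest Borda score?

D

Borda scores:
  B: 12·0 + 13·0 + 6·1 = 6
  C: 12·2 + 13·1 + 6·0 = 37
  D: 12·1 + 13·2 + 6·2 = 50
D has the highest total.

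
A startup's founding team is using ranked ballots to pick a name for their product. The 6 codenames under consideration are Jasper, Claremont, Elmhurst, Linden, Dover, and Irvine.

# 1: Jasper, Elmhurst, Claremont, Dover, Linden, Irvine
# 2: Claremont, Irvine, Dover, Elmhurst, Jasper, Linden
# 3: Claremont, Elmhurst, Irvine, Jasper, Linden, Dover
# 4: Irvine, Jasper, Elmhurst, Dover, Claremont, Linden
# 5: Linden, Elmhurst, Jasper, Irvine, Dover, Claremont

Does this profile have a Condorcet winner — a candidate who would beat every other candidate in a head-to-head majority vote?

Yes

Head-to-head results (5 voters total):
Jasper vs Claremont: Jasper wins 3–2.
Jasper vs Elmhurst: Elmhurst wins 3–2.
Jasper vs Linden: Jasper wins 4–1.
Jasper vs Dover: Jasper wins 4–1.
Jasper vs Irvine: Irvine wins 3–2.
Claremont vs Elmhurst: Elmhurst wins 3–2.
Claremont vs Linden: Claremont wins 4–1.
Claremont vs Dover: Claremont wins 3–2.
Claremont vs Irvine: Claremont wins 3–2.
Elmhurst vs Linden: Elmhurst wins 4–1.
Elmhurst vs Dover: Elmhurst wins 4–1.
Elmhurst vs Irvine: Elmhurst wins 3–2.
Linden vs Dover: Dover wins 3–2.
Linden vs Irvine: Irvine wins 3–2.
Dover vs Irvine: Irvine wins 4–1.
Elmhurst beats each rival — Jasper (3–2), Claremont (3–2), Linden (4–1), Dover (4–1), Irvine (3–2) — so Elmhurst is the Condorcet winner.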